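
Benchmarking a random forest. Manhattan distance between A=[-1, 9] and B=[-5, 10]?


d = |-1+ 5| + |9-10|
  = 4 + 1
  = 5

5


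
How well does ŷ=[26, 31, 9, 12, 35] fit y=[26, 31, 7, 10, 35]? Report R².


ȳ = 21.8
SS_res = Σ(y-ŷ)² = 8
SS_tot = Σ(y-ȳ)² = 634.8
R² = 1 - SS_res/SS_tot = 1 - 0.0126 = 0.9874

0.9874


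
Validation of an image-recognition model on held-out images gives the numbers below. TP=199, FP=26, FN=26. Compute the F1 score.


Precision = 199/225 = 0.8844
Recall = 199/225 = 0.8844
F1 = 2·P·R/(P+R) = 2·TP/(2·TP+FP+FN) = 398/(398+26+26) = 398/450 = 0.8844

0.8844


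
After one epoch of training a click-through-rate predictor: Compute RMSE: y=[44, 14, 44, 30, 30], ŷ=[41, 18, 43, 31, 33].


MSE = 36/5 = 7.2
RMSE = √(36/5) = 2.6833

2.6833


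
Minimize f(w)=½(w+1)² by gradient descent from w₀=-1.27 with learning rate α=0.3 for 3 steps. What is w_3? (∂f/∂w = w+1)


step 1: grad = -1.27+1 = -0.27; w = -1.27 - 0.3·(-0.27) = -1.189
step 2: grad = -1.189+1 = -0.189; w = -1.189 - 0.3·(-0.189) = -1.1323
step 3: grad = -1.1323+1 = -0.1323; w = -1.1323 - 0.3·(-0.1323) = -1.09261

-1.09261


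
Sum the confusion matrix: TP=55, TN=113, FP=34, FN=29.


Total = TP + TN + FP + FN
= 55 + 113 + 34 + 29
= 231
(Predicted positive: 89, predicted negative: 142)

231


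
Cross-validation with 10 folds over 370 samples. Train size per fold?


Fold size = 370/10 = 37
Training per fold = 370 - 37 = 333

333


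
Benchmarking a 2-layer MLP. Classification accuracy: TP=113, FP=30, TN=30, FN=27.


Accuracy = (TP+TN)/(TP+TN+FP+FN)
= (113+30)/(200)
= 143/200 = 71.5%

71.5%


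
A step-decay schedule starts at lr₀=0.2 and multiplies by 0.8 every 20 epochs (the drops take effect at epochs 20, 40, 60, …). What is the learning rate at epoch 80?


n_drops = ⌊80/20⌋ = 4
lr = 0.2·0.8^4 = 0.2·0.4096 = 0.08192

0.08192


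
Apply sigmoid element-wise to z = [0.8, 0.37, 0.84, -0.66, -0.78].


σ(0.8) = 1/(1+e^-0.8) = 0.69
σ(0.37) = 1/(1+e^-0.37) = 0.5915
σ(0.84) = 1/(1+e^-0.84) = 0.6985
σ(-0.66) = 1/(1+e^0.66) = 0.3407
σ(-0.78) = 1/(1+e^0.78) = 0.3143
result = [0.69, 0.5915, 0.6985, 0.3407, 0.3143]

[0.69, 0.5915, 0.6985, 0.3407, 0.3143]


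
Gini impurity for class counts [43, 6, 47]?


Probabilities: [43/96, 6/96, 47/96] ≈ [0.4479, 0.0625, 0.4896]
Σpᵢ² = (1849 + 36 + 2209)/96² = 4094/9216
Gini = 1 - Σpᵢ² = 1 - 4094/9216 = 0.5558

0.5558


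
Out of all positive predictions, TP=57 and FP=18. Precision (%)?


Precision = TP/(TP+FP)
= 57/(57+18)
= 57/75 = 76.0%

76.0%


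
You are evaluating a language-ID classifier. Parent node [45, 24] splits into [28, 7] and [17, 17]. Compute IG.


Parent = [45, 24], H_parent = 0.9321
H_left = 0.7219 (n=35), H_right = 1 (n=34)
H_children = (35/69)·0.7219 + (34/69)·1 = 0.8589
IG = 0.9321 - 0.8589 = 0.0732

0.0732


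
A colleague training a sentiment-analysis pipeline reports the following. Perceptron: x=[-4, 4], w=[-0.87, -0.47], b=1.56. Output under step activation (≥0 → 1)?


z = (-4)·(-0.87) + (4)·(-0.47) + 1.56
  = 3.16
step(z) = 1 (z≥0)

1


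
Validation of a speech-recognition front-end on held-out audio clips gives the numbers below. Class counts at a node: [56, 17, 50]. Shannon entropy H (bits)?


Probabilities: [56/123, 17/123, 50/123] ≈ [0.4553, 0.1382, 0.4065]
H = -((56/123)·log₂(56/123) + (17/123)·log₂(17/123) + (50/123)·log₂(50/123))
  = 1.4393 bits

1.4393 bits


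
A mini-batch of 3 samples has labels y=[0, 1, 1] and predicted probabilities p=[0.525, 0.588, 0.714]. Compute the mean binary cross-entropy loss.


L[0] = -ln(1-0.525) = -ln(0.475) = 0.7444
L[1] = -ln(0.588) = 0.531
L[2] = -ln(0.714) = 0.3369
mean = (0.7444 + 0.531 + 0.3369)/3 = 0.5374

0.5374


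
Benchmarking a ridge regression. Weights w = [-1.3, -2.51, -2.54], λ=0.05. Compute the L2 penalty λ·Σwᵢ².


‖w‖₂² = (-1.3)² + (-2.51)² + (-2.54)²
     = 1.69 + 6.3001 + 6.4516
     = 14.4417
λ·‖w‖₂² = 0.05·14.4417 = 0.722085

0.722085


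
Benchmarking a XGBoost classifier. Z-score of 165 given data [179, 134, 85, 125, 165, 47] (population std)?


μ = 122.5, σ = 45.1728
z = (165 - 122.5)/45.1728 = 0.9408

0.9408


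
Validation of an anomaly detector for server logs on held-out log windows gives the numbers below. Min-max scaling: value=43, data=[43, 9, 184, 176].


min=9, max=184
(43-9)/(184-9) = 34/175 = 0.1943

0.1943


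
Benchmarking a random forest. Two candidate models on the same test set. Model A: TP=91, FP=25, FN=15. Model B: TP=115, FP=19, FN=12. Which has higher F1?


Model A: P=91/116=0.7845, R=91/106=0.8585, F1=2PR/(P+R)=2TP/(2TP+FP+FN)=182/222=0.8198
Model B: P=115/134=0.8582, R=115/127=0.9055, F1=2PR/(P+R)=2TP/(2TP+FP+FN)=230/261=0.8812
0.8198 < 0.8812 → Model B

Model B


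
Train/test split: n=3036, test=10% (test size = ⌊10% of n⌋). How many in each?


Test = ⌊3036·10/100⌋ = 303
Train = 3036 - 303 = 2733

Train: 2733, Test: 303


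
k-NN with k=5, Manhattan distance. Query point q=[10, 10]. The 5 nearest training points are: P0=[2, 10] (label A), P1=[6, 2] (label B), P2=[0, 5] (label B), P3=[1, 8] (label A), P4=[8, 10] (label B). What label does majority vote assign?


d(q,P0) = 8  (label A)
d(q,P1) = 12  (label B)
d(q,P2) = 15  (label B)
d(q,P3) = 11  (label A)
d(q,P4) = 2  (label B)
Votes: A=2, B=3
Majority → B

B


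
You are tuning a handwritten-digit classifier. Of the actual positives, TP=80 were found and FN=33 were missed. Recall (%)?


Recall = TP/(TP+FN)
= 80/(80+33)
= 80/113 = 70.8%

70.8%


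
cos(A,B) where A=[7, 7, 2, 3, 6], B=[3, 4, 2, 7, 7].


A·B = 7·3 + 7·4 + 2·2 + 3·7 + 6·7 = 116
‖A‖ = √147 = 12.1244, ‖B‖ = √127 = 11.2694
cos = 116/(√147·√127) = 116/√18669 = 0.849

0.849


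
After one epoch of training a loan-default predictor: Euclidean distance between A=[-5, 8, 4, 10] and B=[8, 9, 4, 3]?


d = √((-5-8)² + (8-9)² + (4-4)² + (10-3)²)
  = √(169 + 1 + 0 + 49)
  = √219 = 14.7986

14.7986


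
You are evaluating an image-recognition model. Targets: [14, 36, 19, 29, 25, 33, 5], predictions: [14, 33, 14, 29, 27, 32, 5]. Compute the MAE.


Absolute errors: |14-14|=0, |36-33|=3, |19-14|=5, |29-29|=0, |25-27|=2, |33-32|=1, |5-5|=0
Sum = 11
MAE = 11/7 = 11/7

11/7


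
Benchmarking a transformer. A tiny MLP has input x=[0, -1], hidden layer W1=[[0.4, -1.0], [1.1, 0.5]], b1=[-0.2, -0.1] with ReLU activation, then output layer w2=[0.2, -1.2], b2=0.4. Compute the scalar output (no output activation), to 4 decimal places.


z1[0] = (0.4)·(0) + (-1.0)·(-1) - 0.2 = 0.8
z1[1] = (1.1)·(0) + (0.5)·(-1) - 0.1 = -0.6
h = ReLU(z1) = [0.8, 0.0]
output = (0.2)·(0.8) + (-1.2)·(0.0) + 0.4 = 0.56

0.56


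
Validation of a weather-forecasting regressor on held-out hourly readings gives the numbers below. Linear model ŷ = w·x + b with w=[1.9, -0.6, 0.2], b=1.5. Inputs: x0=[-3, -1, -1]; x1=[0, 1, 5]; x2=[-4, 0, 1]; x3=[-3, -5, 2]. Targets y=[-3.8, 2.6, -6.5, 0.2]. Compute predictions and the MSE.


ŷ0 = (1.9)·(-3) + (-0.6)·(-1) + (0.2)·(-1) + 1.5 = -3.8
ŷ1 = (1.9)·(0) + (-0.6)·(1) + (0.2)·(5) + 1.5 = 1.9
ŷ2 = (1.9)·(-4) + (-0.6)·(0) + (0.2)·(1) + 1.5 = -5.9
ŷ3 = (1.9)·(-3) + (-0.6)·(-5) + (0.2)·(2) + 1.5 = -0.8
errors² = [0.0, 0.49, 0.36, 1.0]
MSE = 1.8500/4 = 0.4625

0.4625


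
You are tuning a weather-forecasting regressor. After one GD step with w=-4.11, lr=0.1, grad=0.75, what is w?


w_new = w - α·∇
= -4.11 - 0.1·0.75
= -4.11 - 0.075
= -4.185

-4.185


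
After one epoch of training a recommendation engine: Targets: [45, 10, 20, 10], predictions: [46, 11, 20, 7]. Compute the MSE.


Squared errors: (45-46)²=1, (10-11)²=1, (20-20)²=0, (10-7)²=9
Sum = 11
MSE = 11/4 = 11/4

11/4


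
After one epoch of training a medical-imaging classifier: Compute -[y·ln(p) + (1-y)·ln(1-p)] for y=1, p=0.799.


BCE = -[y·ln(p) + (1-y)·ln(1-p)]
= -1·ln(0.799) - 0
= -ln(0.799) = 0.2244

0.2244


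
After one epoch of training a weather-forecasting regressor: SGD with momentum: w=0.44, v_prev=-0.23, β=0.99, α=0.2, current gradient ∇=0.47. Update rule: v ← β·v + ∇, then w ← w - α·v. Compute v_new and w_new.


v_new = 0.99·-0.23 + 0.47 = -0.2277 + 0.47 = 0.2423
w_new = 0.44 - 0.2·0.2423 = 0.44 - 0.04846 = 0.39154

v_new=0.2423, w_new=0.39154


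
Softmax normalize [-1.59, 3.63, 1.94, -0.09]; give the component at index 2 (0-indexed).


Exponentials: e^-1.59=0.2039, e^3.63=37.7128, e^1.94=6.9588, e^-0.09=0.9139
Sum = 45.7894
Softmax = [0.0045, 0.8236, 0.152, 0.02]
p[2] = 6.9588/45.7894 = 0.152

0.152


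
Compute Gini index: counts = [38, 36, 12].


Probabilities: [38/86, 36/86, 12/86] ≈ [0.4419, 0.4186, 0.1395]
Σpᵢ² = (1444 + 1296 + 144)/86² = 2884/7396
Gini = 1 - Σpᵢ² = 1 - 2884/7396 = 0.6101

0.6101


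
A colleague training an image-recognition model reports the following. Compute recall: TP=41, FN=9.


Recall = TP/(TP+FN)
= 41/(41+9)
= 41/50 = 82.0%

82.0%


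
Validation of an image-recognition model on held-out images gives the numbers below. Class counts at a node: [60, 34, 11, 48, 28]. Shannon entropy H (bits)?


Probabilities: [60/181, 34/181, 11/181, 48/181, 28/181] ≈ [0.3315, 0.1878, 0.0608, 0.2652, 0.1547]
H = -((60/181)·log₂(60/181) + (34/181)·log₂(34/181) + (11/181)·log₂(11/181) + (48/181)·log₂(48/181) + (28/181)·log₂(28/181))
  = 2.1511 bits

2.1511 bits


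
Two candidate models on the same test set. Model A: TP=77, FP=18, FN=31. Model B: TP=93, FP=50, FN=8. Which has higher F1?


Model A: P=77/95=0.8105, R=77/108=0.713, F1=2PR/(P+R)=2TP/(2TP+FP+FN)=154/203=0.7586
Model B: P=93/143=0.6503, R=93/101=0.9208, F1=2PR/(P+R)=2TP/(2TP+FP+FN)=186/244=0.7623
0.7586 < 0.7623 → Model B

Model B


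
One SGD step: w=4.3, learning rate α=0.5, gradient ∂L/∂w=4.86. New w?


w_new = w - α·∇
= 4.3 - 0.5·4.86
= 4.3 - 2.43
= 1.87

1.87


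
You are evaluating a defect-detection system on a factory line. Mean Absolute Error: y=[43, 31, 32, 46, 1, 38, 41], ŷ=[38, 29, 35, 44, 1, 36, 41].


Absolute errors: |43-38|=5, |31-29|=2, |32-35|=3, |46-44|=2, |1-1|=0, |38-36|=2, |41-41|=0
Sum = 14
MAE = 14/7 = 2

2


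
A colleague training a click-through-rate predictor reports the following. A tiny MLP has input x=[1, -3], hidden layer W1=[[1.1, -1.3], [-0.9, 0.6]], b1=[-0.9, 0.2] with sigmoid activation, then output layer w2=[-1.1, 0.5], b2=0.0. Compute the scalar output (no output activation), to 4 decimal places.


z1[0] = (1.1)·(1) + (-1.3)·(-3) - 0.9 = 4.1
z1[1] = (-0.9)·(1) + (0.6)·(-3) + 0.2 = -2.5
h = sigmoid(z1) = [0.9837, 0.0759]
output = (-1.1)·(0.9837) + (0.5)·(0.0759) + 0.0 = -1.0441

-1.0441


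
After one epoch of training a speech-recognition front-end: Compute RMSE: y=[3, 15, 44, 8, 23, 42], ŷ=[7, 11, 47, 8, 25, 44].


MSE = 49/6 = 8.1667
RMSE = √(49/6) = 2.8577

2.8577


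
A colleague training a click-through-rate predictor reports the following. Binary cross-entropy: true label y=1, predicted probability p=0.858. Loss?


BCE = -[y·ln(p) + (1-y)·ln(1-p)]
= -1·ln(0.858) - 0
= -ln(0.858) = 0.1532

0.1532


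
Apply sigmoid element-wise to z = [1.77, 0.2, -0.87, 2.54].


σ(1.77) = 1/(1+e^-1.77) = 0.8545
σ(0.2) = 1/(1+e^-0.2) = 0.5498
σ(-0.87) = 1/(1+e^0.87) = 0.2953
σ(2.54) = 1/(1+e^-2.54) = 0.9269
result = [0.8545, 0.5498, 0.2953, 0.9269]

[0.8545, 0.5498, 0.2953, 0.9269]


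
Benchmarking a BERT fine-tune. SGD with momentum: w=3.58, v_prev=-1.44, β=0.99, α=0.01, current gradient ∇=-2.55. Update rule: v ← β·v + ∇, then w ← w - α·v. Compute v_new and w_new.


v_new = 0.99·-1.44 - 2.55 = -1.4256 - 2.55 = -3.9756
w_new = 3.58 - 0.01·-3.9756 = 3.58 + 0.039756 = 3.619756

v_new=-3.9756, w_new=3.619756


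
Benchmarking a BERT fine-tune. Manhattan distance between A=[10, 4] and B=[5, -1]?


d = |10-5| + |4+ 1|
  = 5 + 5
  = 10

10


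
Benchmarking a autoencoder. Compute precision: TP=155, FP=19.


Precision = TP/(TP+FP)
= 155/(155+19)
= 155/174 = 89.08%

89.08%


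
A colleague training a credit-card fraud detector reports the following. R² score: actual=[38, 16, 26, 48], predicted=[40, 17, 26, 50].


ȳ = 32
SS_res = Σ(y-ŷ)² = 9
SS_tot = Σ(y-ȳ)² = 584
R² = 1 - SS_res/SS_tot = 1 - 0.0154 = 0.9846

0.9846


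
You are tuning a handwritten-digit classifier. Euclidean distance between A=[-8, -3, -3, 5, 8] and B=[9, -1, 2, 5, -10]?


d = √((-8-9)² + (-3+ 1)² + (-3-2)² + (5-5)² + (8+ 10)²)
  = √(289 + 4 + 25 + 0 + 324)
  = √642 = 25.3377

25.3377


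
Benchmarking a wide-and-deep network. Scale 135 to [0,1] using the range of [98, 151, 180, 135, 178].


min=98, max=180
(135-98)/(180-98) = 37/82 = 0.4512

0.4512


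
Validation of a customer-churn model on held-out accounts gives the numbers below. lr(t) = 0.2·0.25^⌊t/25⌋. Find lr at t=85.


n_drops = ⌊85/25⌋ = 3
lr = 0.2·0.25^3 = 0.2·0.015625 = 0.003125

0.003125


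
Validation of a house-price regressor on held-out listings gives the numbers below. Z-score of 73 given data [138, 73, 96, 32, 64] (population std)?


μ = 80.6, σ = 35.2908
z = (73 - 80.6)/35.2908 = -0.2154

-0.2154


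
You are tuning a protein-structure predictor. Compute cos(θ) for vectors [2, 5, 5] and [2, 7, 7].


A·B = 2·2 + 5·7 + 5·7 = 74
‖A‖ = √54 = 7.3485, ‖B‖ = √102 = 10.0995
cos = 74/(√54·√102) = 74/√5508 = 0.9971

0.9971


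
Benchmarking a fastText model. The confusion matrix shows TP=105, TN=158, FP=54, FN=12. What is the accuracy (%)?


Accuracy = (TP+TN)/(TP+TN+FP+FN)
= (105+158)/(329)
= 263/329 = 79.94%

79.94%


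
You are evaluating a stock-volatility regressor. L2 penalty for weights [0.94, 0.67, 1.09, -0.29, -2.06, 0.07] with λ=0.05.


‖w‖₂² = (0.94)² + (0.67)² + (1.09)² + (-0.29)² + (-2.06)² + (0.07)²
     = 0.8836 + 0.4489 + 1.1881 + 0.0841 + 4.2436 + 0.0049
     = 6.8532
λ·‖w‖₂² = 0.05·6.8532 = 0.34266

0.34266


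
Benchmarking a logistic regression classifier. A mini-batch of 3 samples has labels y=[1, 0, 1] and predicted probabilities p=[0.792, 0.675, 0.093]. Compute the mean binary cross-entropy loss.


L[0] = -ln(0.792) = 0.2332
L[1] = -ln(1-0.675) = -ln(0.325) = 1.1239
L[2] = -ln(0.093) = 2.3752
mean = (0.2332 + 1.1239 + 2.3752)/3 = 1.2441

1.2441


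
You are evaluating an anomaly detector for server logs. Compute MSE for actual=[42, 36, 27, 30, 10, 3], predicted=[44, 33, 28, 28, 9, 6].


Squared errors: (42-44)²=4, (36-33)²=9, (27-28)²=1, (30-28)²=4, (10-9)²=1, (3-6)²=9
Sum = 28
MSE = 28/6 = 14/3

14/3


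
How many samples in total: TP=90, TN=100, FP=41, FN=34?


Total = TP + TN + FP + FN
= 90 + 100 + 41 + 34
= 265
(Predicted positive: 131, predicted negative: 134)

265


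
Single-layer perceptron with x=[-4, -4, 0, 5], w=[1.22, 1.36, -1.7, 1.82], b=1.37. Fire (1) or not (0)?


z = (-4)·(1.22) + (-4)·(1.36) + (0)·(-1.7) + (5)·(1.82) + 1.37
  = 0.15
step(z) = 1 (z≥0)

1


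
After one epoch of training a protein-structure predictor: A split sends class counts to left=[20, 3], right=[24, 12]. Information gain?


Parent = [44, 15], H_parent = 0.8179
H_left = 0.5586 (n=23), H_right = 0.9183 (n=36)
H_children = (23/59)·0.5586 + (36/59)·0.9183 = 0.7781
IG = 0.8179 - 0.7781 = 0.0398

0.0398


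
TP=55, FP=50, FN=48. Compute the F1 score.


Precision = 55/105 = 0.5238
Recall = 55/103 = 0.534
F1 = 2·P·R/(P+R) = 2·TP/(2·TP+FP+FN) = 110/(110+50+48) = 110/208 = 0.5288

0.5288


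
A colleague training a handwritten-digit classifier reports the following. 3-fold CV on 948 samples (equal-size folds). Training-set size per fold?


Fold size = 948/3 = 316
Training per fold = 948 - 316 = 632

632


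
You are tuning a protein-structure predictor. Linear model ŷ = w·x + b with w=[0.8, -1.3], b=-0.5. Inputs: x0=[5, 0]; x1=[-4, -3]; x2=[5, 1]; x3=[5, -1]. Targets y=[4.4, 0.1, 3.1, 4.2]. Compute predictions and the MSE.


ŷ0 = (0.8)·(5) + (-1.3)·(0) - 0.5 = 3.5
ŷ1 = (0.8)·(-4) + (-1.3)·(-3) - 0.5 = 0.2
ŷ2 = (0.8)·(5) + (-1.3)·(1) - 0.5 = 2.2
ŷ3 = (0.8)·(5) + (-1.3)·(-1) - 0.5 = 4.8
errors² = [0.81, 0.01, 0.81, 0.36]
MSE = 1.9900/4 = 0.4975

0.4975


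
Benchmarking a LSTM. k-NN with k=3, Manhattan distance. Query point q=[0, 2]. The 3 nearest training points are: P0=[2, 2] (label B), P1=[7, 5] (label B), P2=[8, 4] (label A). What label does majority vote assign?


d(q,P0) = 2  (label B)
d(q,P1) = 10  (label B)
d(q,P2) = 10  (label A)
Votes: A=1, B=2
Majority → B

B


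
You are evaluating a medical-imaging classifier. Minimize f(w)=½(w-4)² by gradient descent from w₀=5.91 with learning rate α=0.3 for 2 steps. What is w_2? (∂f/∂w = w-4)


step 1: grad = 5.91-4 = 1.91; w = 5.91 - 0.3·(1.91) = 5.337
step 2: grad = 5.337-4 = 1.337; w = 5.337 - 0.3·(1.337) = 4.9359

4.9359


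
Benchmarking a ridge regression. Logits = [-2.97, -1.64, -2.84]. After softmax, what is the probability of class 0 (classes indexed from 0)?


Exponentials: e^-2.97=0.0513, e^-1.64=0.194, e^-2.84=0.0584
Sum = 0.3037
Softmax = [0.1689, 0.6387, 0.1924]
p[0] = 0.0513/0.3037 = 0.1689

0.1689


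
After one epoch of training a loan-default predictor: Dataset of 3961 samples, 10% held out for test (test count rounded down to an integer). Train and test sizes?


Test = ⌊3961·10/100⌋ = 396
Train = 3961 - 396 = 3565

Train: 3565, Test: 396


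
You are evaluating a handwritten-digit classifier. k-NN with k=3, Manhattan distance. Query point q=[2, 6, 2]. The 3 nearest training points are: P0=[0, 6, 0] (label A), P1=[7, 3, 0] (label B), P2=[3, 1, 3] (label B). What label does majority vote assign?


d(q,P0) = 4  (label A)
d(q,P1) = 10  (label B)
d(q,P2) = 7  (label B)
Votes: A=1, B=2
Majority → B

B


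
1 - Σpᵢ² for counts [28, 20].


Probabilities: [28/48, 20/48] ≈ [0.5833, 0.4167]
Σpᵢ² = (784 + 400)/48² = 1184/2304
Gini = 1 - Σpᵢ² = 1 - 1184/2304 = 0.4861

0.4861


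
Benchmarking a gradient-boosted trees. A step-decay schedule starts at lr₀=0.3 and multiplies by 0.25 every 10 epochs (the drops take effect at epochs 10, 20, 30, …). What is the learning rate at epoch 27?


n_drops = ⌊27/10⌋ = 2
lr = 0.3·0.25^2 = 0.3·0.0625 = 0.01875

0.01875


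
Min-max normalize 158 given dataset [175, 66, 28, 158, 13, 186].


min=13, max=186
(158-13)/(186-13) = 145/173 = 0.8382

0.8382


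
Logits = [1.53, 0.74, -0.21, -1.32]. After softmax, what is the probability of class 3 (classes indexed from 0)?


Exponentials: e^1.53=4.6182, e^0.74=2.0959, e^-0.21=0.8106, e^-1.32=0.2671
Sum = 7.7918
Softmax = [0.5927, 0.269, 0.104, 0.0343]
p[3] = 0.2671/7.7918 = 0.0343

0.0343


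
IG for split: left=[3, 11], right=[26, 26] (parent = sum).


Parent = [29, 37], H_parent = 0.9894
H_left = 0.7496 (n=14), H_right = 1 (n=52)
H_children = (14/66)·0.7496 + (52/66)·1 = 0.9469
IG = 0.9894 - 0.9469 = 0.0425

0.0425


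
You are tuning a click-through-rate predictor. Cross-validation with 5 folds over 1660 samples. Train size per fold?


Fold size = 1660/5 = 332
Training per fold = 1660 - 332 = 1328

1328


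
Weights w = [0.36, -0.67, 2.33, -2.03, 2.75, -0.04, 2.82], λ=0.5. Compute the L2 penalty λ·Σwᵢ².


‖w‖₂² = (0.36)² + (-0.67)² + (2.33)² + (-2.03)² + (2.75)² + (-0.04)² + (2.82)²
     = 0.1296 + 0.4489 + 5.4289 + 4.1209 + 7.5625 + 0.0016 + 7.9524
     = 25.6448
λ·‖w‖₂² = 0.5·25.6448 = 12.8224

12.8224


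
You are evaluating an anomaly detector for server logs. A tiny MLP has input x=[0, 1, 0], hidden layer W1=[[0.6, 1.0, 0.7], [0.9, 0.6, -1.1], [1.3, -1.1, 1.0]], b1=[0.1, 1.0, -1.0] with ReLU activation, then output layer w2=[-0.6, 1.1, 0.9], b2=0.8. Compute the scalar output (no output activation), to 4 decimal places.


z1[0] = (0.6)·(0) + (1.0)·(1) + (0.7)·(0) + 0.1 = 1.1
z1[1] = (0.9)·(0) + (0.6)·(1) + (-1.1)·(0) + 1.0 = 1.6
z1[2] = (1.3)·(0) + (-1.1)·(1) + (1.0)·(0) - 1.0 = -2.1
h = ReLU(z1) = [1.1, 1.6, 0.0]
output = (-0.6)·(1.1) + (1.1)·(1.6) + (0.9)·(0.0) + 0.8 = 1.9

1.9


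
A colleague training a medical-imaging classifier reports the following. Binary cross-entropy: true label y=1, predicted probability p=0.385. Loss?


BCE = -[y·ln(p) + (1-y)·ln(1-p)]
= -1·ln(0.385) - 0
= -ln(0.385) = 0.9545

0.9545


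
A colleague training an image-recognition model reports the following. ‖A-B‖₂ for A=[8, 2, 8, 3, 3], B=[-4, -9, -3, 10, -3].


d = √((8+ 4)² + (2+ 9)² + (8+ 3)² + (3-10)² + (3+ 3)²)
  = √(144 + 121 + 121 + 49 + 36)
  = √471 = 21.7025

21.7025


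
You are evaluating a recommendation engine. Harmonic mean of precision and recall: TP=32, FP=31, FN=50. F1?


Precision = 32/63 = 0.5079
Recall = 32/82 = 0.3902
F1 = 2·P·R/(P+R) = 2·TP/(2·TP+FP+FN) = 64/(64+31+50) = 64/145 = 0.4414

0.4414


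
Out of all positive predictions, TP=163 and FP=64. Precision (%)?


Precision = TP/(TP+FP)
= 163/(163+64)
= 163/227 = 71.81%

71.81%


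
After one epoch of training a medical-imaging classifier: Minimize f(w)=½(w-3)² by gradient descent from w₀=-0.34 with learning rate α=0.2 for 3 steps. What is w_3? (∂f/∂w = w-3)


step 1: grad = -0.34-3 = -3.34; w = -0.34 - 0.2·(-3.34) = 0.328
step 2: grad = 0.328-3 = -2.672; w = 0.328 - 0.2·(-2.672) = 0.8624
step 3: grad = 0.8624-3 = -2.1376; w = 0.8624 - 0.2·(-2.1376) = 1.28992

1.28992


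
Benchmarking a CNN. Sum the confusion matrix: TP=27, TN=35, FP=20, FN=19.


Total = TP + TN + FP + FN
= 27 + 35 + 20 + 19
= 101
(Predicted positive: 47, predicted negative: 54)

101


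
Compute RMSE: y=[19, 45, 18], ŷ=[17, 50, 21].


MSE = 38/3 = 12.6667
RMSE = √(38/3) = 3.559

3.559


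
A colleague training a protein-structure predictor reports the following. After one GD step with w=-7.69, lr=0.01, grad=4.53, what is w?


w_new = w - α·∇
= -7.69 - 0.01·4.53
= -7.69 - 0.0453
= -7.7353

-7.7353


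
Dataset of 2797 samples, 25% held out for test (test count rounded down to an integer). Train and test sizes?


Test = ⌊2797·25/100⌋ = 699
Train = 2797 - 699 = 2098

Train: 2098, Test: 699


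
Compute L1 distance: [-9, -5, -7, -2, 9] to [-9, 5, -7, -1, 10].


d = |-9+ 9| + |-5-5| + |-7+ 7| + |-2+ 1| + |9-10|
  = 0 + 10 + 0 + 1 + 1
  = 12

12


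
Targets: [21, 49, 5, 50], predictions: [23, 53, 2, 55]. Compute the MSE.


Squared errors: (21-23)²=4, (49-53)²=16, (5-2)²=9, (50-55)²=25
Sum = 54
MSE = 54/4 = 27/2

27/2


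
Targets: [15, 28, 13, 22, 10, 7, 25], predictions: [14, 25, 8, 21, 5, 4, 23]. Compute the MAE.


Absolute errors: |15-14|=1, |28-25|=3, |13-8|=5, |22-21|=1, |10-5|=5, |7-4|=3, |25-23|=2
Sum = 20
MAE = 20/7 = 20/7

20/7


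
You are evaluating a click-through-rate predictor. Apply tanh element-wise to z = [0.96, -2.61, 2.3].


tanh(0.96) = 0.7443
tanh(-2.61) = -0.9892
tanh(2.3) = 0.9801
result = [0.7443, -0.9892, 0.9801]

[0.7443, -0.9892, 0.9801]


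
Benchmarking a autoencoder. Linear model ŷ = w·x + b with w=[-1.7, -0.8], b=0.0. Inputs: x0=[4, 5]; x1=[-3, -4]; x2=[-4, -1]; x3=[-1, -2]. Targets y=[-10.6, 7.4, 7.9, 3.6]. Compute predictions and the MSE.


ŷ0 = (-1.7)·(4) + (-0.8)·(5) + 0.0 = -10.8
ŷ1 = (-1.7)·(-3) + (-0.8)·(-4) + 0.0 = 8.3
ŷ2 = (-1.7)·(-4) + (-0.8)·(-1) + 0.0 = 7.6
ŷ3 = (-1.7)·(-1) + (-0.8)·(-2) + 0.0 = 3.3
errors² = [0.04, 0.81, 0.09, 0.09]
MSE = 1.0300/4 = 0.2575

0.2575


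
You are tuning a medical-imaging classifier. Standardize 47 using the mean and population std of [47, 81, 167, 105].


μ = 100, σ = 43.8292
z = (47 - 100)/43.8292 = -1.2092

-1.2092


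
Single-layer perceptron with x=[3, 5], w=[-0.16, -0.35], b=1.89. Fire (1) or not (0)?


z = (3)·(-0.16) + (5)·(-0.35) + 1.89
  = -0.34
step(z) = 0 (z<0)

0


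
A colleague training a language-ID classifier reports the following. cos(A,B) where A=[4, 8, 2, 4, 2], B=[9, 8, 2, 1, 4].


A·B = 4·9 + 8·8 + 2·2 + 4·1 + 2·4 = 116
‖A‖ = √104 = 10.198, ‖B‖ = √166 = 12.8841
cos = 116/(√104·√166) = 116/√17264 = 0.8829

0.8829


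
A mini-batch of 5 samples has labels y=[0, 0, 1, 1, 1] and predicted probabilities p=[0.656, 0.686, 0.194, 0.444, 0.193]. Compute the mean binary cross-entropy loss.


L[0] = -ln(1-0.656) = -ln(0.344) = 1.0671
L[1] = -ln(1-0.686) = -ln(0.314) = 1.1584
L[2] = -ln(0.194) = 1.6399
L[3] = -ln(0.444) = 0.8119
L[4] = -ln(0.193) = 1.6451
mean = (1.0671 + 1.1584 + 1.6399 + 0.8119 + 1.6451)/5 = 1.2645

1.2645


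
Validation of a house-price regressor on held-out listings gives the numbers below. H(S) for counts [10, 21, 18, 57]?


Probabilities: [10/106, 21/106, 18/106, 57/106] ≈ [0.0943, 0.1981, 0.1698, 0.5377]
H = -((10/106)·log₂(10/106) + (21/106)·log₂(21/106) + (18/106)·log₂(18/106) + (57/106)·log₂(57/106))
  = 1.6997 bits

1.6997 bits


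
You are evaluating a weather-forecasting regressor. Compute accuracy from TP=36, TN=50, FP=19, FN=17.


Accuracy = (TP+TN)/(TP+TN+FP+FN)
= (36+50)/(122)
= 86/122 = 70.49%

70.49%


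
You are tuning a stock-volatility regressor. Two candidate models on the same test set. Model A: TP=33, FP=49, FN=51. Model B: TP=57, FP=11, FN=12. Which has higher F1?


Model A: P=33/82=0.4024, R=33/84=0.3929, F1=2PR/(P+R)=2TP/(2TP+FP+FN)=66/166=0.3976
Model B: P=57/68=0.8382, R=57/69=0.8261, F1=2PR/(P+R)=2TP/(2TP+FP+FN)=114/137=0.8321
0.3976 < 0.8321 → Model B

Model B


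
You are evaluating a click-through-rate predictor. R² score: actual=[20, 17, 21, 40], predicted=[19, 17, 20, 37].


ȳ = 24.5
SS_res = Σ(y-ŷ)² = 11
SS_tot = Σ(y-ȳ)² = 329
R² = 1 - SS_res/SS_tot = 1 - 0.0334 = 0.9666

0.9666


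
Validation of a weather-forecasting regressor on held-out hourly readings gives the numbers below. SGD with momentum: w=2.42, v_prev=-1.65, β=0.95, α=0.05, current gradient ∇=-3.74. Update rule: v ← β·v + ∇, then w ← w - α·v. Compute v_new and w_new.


v_new = 0.95·-1.65 - 3.74 = -1.5675 - 3.74 = -5.3075
w_new = 2.42 - 0.05·-5.3075 = 2.42 + 0.265375 = 2.685375

v_new=-5.3075, w_new=2.685375


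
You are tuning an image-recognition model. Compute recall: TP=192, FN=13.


Recall = TP/(TP+FN)
= 192/(192+13)
= 192/205 = 93.66%

93.66%


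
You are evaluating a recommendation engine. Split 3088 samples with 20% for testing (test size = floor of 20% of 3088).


Test = ⌊3088·20/100⌋ = 617
Train = 3088 - 617 = 2471

Train: 2471, Test: 617


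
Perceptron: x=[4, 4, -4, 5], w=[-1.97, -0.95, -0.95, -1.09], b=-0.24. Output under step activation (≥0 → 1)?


z = (4)·(-1.97) + (4)·(-0.95) + (-4)·(-0.95) + (5)·(-1.09) - 0.24
  = -13.57
step(z) = 0 (z<0)

0


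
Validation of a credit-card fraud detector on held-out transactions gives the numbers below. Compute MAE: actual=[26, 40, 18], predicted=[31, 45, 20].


Absolute errors: |26-31|=5, |40-45|=5, |18-20|=2
Sum = 12
MAE = 12/3 = 4

4


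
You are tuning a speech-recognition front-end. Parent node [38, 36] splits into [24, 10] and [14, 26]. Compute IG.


Parent = [38, 36], H_parent = 0.9995
H_left = 0.874 (n=34), H_right = 0.9341 (n=40)
H_children = (34/74)·0.874 + (40/74)·0.9341 = 0.9065
IG = 0.9995 - 0.9065 = 0.093

0.093


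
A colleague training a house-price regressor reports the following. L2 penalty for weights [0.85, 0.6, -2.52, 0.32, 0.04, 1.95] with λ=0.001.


‖w‖₂² = (0.85)² + (0.6)² + (-2.52)² + (0.32)² + (0.04)² + (1.95)²
     = 0.7225 + 0.36 + 6.3504 + 0.1024 + 0.0016 + 3.8025
     = 11.3394
λ·‖w‖₂² = 0.001·11.3394 = 0.011339

0.011339


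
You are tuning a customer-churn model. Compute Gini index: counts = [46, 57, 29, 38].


Probabilities: [46/170, 57/170, 29/170, 38/170] ≈ [0.2706, 0.3353, 0.1706, 0.2235]
Σpᵢ² = (2116 + 3249 + 841 + 1444)/170² = 7650/28900
Gini = 1 - Σpᵢ² = 1 - 7650/28900 = 0.7353

0.7353


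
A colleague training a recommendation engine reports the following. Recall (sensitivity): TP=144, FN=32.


Recall = TP/(TP+FN)
= 144/(144+32)
= 144/176 = 81.82%

81.82%


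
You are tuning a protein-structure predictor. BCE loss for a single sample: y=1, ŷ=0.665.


BCE = -[y·ln(p) + (1-y)·ln(1-p)]
= -1·ln(0.665) - 0
= -ln(0.665) = 0.408

0.408


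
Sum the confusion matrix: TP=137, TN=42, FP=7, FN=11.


Total = TP + TN + FP + FN
= 137 + 42 + 7 + 11
= 197
(Predicted positive: 144, predicted negative: 53)

197


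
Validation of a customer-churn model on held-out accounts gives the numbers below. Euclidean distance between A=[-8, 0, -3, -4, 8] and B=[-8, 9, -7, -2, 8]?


d = √((-8+ 8)² + (0-9)² + (-3+ 7)² + (-4+ 2)² + (8-8)²)
  = √(0 + 81 + 16 + 4 + 0)
  = √101 = 10.0499

10.0499


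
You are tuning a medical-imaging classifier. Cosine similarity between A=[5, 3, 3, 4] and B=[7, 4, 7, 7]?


A·B = 5·7 + 3·4 + 3·7 + 4·7 = 96
‖A‖ = √59 = 7.6811, ‖B‖ = √163 = 12.7671
cos = 96/(√59·√163) = 96/√9617 = 0.9789

0.9789


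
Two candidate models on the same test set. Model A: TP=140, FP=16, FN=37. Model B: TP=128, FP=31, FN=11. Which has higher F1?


Model A: P=140/156=0.8974, R=140/177=0.791, F1=2PR/(P+R)=2TP/(2TP+FP+FN)=280/333=0.8408
Model B: P=128/159=0.805, R=128/139=0.9209, F1=2PR/(P+R)=2TP/(2TP+FP+FN)=256/298=0.8591
0.8408 < 0.8591 → Model B

Model B


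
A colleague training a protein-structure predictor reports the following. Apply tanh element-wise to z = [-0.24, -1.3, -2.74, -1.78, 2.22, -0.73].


tanh(-0.24) = -0.2355
tanh(-1.3) = -0.8617
tanh(-2.74) = -0.9917
tanh(-1.78) = -0.9447
tanh(2.22) = 0.9767
tanh(-0.73) = -0.6231
result = [-0.2355, -0.8617, -0.9917, -0.9447, 0.9767, -0.6231]

[-0.2355, -0.8617, -0.9917, -0.9447, 0.9767, -0.6231]


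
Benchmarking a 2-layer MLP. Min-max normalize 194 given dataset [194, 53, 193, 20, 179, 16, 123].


min=16, max=194
(194-16)/(194-16) = 178/178 = 1.0

1.0


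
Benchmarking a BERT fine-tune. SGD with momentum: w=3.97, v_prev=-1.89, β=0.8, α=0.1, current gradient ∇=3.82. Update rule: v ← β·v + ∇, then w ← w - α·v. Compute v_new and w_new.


v_new = 0.8·-1.89 + 3.82 = -1.512 + 3.82 = 2.308
w_new = 3.97 - 0.1·2.308 = 3.97 - 0.2308 = 3.7392

v_new=2.308, w_new=3.7392


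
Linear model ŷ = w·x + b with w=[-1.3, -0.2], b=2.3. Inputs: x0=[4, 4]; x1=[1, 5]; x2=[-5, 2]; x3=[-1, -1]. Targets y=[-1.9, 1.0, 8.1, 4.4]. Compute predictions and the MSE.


ŷ0 = (-1.3)·(4) + (-0.2)·(4) + 2.3 = -3.7
ŷ1 = (-1.3)·(1) + (-0.2)·(5) + 2.3 = 0.0
ŷ2 = (-1.3)·(-5) + (-0.2)·(2) + 2.3 = 8.4
ŷ3 = (-1.3)·(-1) + (-0.2)·(-1) + 2.3 = 3.8
errors² = [3.24, 1.0, 0.09, 0.36]
MSE = 4.6900/4 = 1.1725

1.1725


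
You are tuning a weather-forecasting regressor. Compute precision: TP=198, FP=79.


Precision = TP/(TP+FP)
= 198/(198+79)
= 198/277 = 71.48%

71.48%


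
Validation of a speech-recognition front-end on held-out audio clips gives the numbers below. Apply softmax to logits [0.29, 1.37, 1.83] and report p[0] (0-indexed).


Exponentials: e^0.29=1.3364, e^1.37=3.9354, e^1.83=6.2339
Sum = 11.5057
Softmax = [0.1162, 0.342, 0.5418]
p[0] = 1.3364/11.5057 = 0.1162

0.1162


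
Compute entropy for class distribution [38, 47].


Probabilities: [38/85, 47/85] ≈ [0.4471, 0.5529]
H = -((38/85)·log₂(38/85) + (47/85)·log₂(47/85))
  = 0.9919 bits

0.9919 bits


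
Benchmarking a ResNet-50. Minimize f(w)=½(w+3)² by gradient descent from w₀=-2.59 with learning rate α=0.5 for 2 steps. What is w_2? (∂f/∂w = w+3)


step 1: grad = -2.59+3 = 0.41; w = -2.59 - 0.5·(0.41) = -2.795
step 2: grad = -2.795+3 = 0.205; w = -2.795 - 0.5·(0.205) = -2.8975

-2.8975


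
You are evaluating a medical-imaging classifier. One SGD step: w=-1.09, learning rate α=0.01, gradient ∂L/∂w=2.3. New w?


w_new = w - α·∇
= -1.09 - 0.01·2.3
= -1.09 - 0.023
= -1.113

-1.113


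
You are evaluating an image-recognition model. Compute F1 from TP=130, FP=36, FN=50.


Precision = 130/166 = 0.7831
Recall = 130/180 = 0.7222
F1 = 2·P·R/(P+R) = 2·TP/(2·TP+FP+FN) = 260/(260+36+50) = 260/346 = 0.7514

0.7514


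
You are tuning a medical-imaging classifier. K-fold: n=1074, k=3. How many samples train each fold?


Fold size = 1074/3 = 358
Training per fold = 1074 - 358 = 716

716


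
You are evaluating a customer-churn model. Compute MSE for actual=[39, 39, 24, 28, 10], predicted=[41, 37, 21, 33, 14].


Squared errors: (39-41)²=4, (39-37)²=4, (24-21)²=9, (28-33)²=25, (10-14)²=16
Sum = 58
MSE = 58/5 = 58/5

58/5


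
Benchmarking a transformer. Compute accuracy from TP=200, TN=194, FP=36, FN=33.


Accuracy = (TP+TN)/(TP+TN+FP+FN)
= (200+194)/(463)
= 394/463 = 85.1%

85.1%


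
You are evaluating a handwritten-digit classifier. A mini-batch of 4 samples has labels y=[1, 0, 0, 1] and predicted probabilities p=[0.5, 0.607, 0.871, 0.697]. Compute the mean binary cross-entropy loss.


L[0] = -ln(0.5) = 0.6931
L[1] = -ln(1-0.607) = -ln(0.393) = 0.9339
L[2] = -ln(1-0.871) = -ln(0.129) = 2.0479
L[3] = -ln(0.697) = 0.361
mean = (0.6931 + 0.9339 + 2.0479 + 0.361)/4 = 1.009

1.009


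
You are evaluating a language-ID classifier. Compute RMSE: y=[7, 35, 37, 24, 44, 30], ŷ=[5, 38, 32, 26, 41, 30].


MSE = 51/6 = 8.5
RMSE = √(51/6) = 2.9155

2.9155


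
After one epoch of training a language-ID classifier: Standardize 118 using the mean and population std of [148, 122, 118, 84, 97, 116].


μ = 114.1667, σ = 20.1198
z = (118 - 114.1667)/20.1198 = 0.1905

0.1905


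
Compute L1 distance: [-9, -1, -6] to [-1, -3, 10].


d = |-9+ 1| + |-1+ 3| + |-6-10|
  = 8 + 2 + 16
  = 26

26


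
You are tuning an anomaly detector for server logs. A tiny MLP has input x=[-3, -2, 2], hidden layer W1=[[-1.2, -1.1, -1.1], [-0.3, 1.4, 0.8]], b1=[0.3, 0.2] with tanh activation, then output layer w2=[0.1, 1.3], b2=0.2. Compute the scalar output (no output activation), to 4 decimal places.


z1[0] = (-1.2)·(-3) + (-1.1)·(-2) + (-1.1)·(2) + 0.3 = 3.9
z1[1] = (-0.3)·(-3) + (1.4)·(-2) + (0.8)·(2) + 0.2 = -0.1
h = tanh(z1) = [0.9992, -0.0997]
output = (0.1)·(0.9992) + (1.3)·(-0.0997) + 0.2 = 0.1703

0.1703


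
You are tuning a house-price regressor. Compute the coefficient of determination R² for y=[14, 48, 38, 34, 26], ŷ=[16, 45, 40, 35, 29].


ȳ = 32
SS_res = Σ(y-ŷ)² = 27
SS_tot = Σ(y-ȳ)² = 656
R² = 1 - SS_res/SS_tot = 1 - 0.0412 = 0.9588

0.9588


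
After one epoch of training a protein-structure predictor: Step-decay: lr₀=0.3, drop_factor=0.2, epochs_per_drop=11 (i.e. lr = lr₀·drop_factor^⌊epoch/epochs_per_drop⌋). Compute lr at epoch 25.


n_drops = ⌊25/11⌋ = 2
lr = 0.3·0.2^2 = 0.3·0.04 = 0.012

0.012


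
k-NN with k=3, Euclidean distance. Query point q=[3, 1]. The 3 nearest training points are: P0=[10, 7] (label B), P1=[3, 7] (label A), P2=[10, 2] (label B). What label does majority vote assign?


d(q,P0) = 9.2195  (label B)
d(q,P1) = 6.0  (label A)
d(q,P2) = 7.0711  (label B)
Votes: A=1, B=2
Majority → B

B


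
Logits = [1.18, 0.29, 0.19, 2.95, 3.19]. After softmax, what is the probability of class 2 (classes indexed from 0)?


Exponentials: e^1.18=3.2544, e^0.29=1.3364, e^0.19=1.2092, e^2.95=19.106, e^3.19=24.2884
Sum = 49.1944
Softmax = [0.0662, 0.0272, 0.0246, 0.3884, 0.4937]
p[2] = 1.2092/49.1944 = 0.0246

0.0246


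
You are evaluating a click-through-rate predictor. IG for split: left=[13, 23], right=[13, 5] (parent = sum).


Parent = [26, 28], H_parent = 0.999
H_left = 0.9436 (n=36), H_right = 0.8524 (n=18)
H_children = (36/54)·0.9436 + (18/54)·0.8524 = 0.9132
IG = 0.999 - 0.9132 = 0.0858

0.0858


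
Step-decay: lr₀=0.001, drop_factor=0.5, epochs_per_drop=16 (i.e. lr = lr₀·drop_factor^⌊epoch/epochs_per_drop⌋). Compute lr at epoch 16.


n_drops = ⌊16/16⌋ = 1
lr = 0.001·0.5^1 = 0.001·0.5 = 0.0005

0.0005


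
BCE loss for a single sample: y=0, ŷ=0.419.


BCE = -[y·ln(p) + (1-y)·ln(1-p)]
= -0 - 1·ln(1-0.419)
= -ln(0.581) = 0.543

0.543


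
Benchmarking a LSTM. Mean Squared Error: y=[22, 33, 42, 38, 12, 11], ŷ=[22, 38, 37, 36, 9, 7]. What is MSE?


Squared errors: (22-22)²=0, (33-38)²=25, (42-37)²=25, (38-36)²=4, (12-9)²=9, (11-7)²=16
Sum = 79
MSE = 79/6 = 79/6

79/6


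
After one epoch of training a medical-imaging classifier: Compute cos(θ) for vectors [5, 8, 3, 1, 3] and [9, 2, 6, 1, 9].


A·B = 5·9 + 8·2 + 3·6 + 1·1 + 3·9 = 107
‖A‖ = √108 = 10.3923, ‖B‖ = √203 = 14.2478
cos = 107/(√108·√203) = 107/√21924 = 0.7226

0.7226


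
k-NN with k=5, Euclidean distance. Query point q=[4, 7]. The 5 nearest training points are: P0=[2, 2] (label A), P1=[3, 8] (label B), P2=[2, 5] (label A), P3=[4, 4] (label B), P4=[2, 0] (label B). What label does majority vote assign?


d(q,P0) = 5.3852  (label A)
d(q,P1) = 1.4142  (label B)
d(q,P2) = 2.8284  (label A)
d(q,P3) = 3.0  (label B)
d(q,P4) = 7.2801  (label B)
Votes: A=2, B=3
Majority → B

B


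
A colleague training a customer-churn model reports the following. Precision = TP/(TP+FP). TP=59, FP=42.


Precision = TP/(TP+FP)
= 59/(59+42)
= 59/101 = 58.42%

58.42%


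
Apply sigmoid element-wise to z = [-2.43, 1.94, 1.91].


σ(-2.43) = 1/(1+e^2.43) = 0.0809
σ(1.94) = 1/(1+e^-1.94) = 0.8744
σ(1.91) = 1/(1+e^-1.91) = 0.871
result = [0.0809, 0.8744, 0.871]

[0.0809, 0.8744, 0.871]


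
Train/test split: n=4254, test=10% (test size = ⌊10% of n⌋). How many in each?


Test = ⌊4254·10/100⌋ = 425
Train = 4254 - 425 = 3829

Train: 3829, Test: 425


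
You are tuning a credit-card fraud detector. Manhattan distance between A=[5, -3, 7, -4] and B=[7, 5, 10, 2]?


d = |5-7| + |-3-5| + |7-10| + |-4-2|
  = 2 + 8 + 3 + 6
  = 19

19


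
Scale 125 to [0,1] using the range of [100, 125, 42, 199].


min=42, max=199
(125-42)/(199-42) = 83/157 = 0.5287

0.5287


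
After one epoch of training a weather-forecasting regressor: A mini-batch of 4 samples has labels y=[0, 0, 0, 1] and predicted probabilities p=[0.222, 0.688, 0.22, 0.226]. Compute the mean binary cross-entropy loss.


L[0] = -ln(1-0.222) = -ln(0.778) = 0.251
L[1] = -ln(1-0.688) = -ln(0.312) = 1.1648
L[2] = -ln(1-0.22) = -ln(0.78) = 0.2485
L[3] = -ln(0.226) = 1.4872
mean = (0.251 + 1.1648 + 0.2485 + 1.4872)/4 = 0.7879

0.7879


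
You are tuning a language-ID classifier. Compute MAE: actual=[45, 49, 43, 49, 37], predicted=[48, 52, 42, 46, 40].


Absolute errors: |45-48|=3, |49-52|=3, |43-42|=1, |49-46|=3, |37-40|=3
Sum = 13
MAE = 13/5 = 13/5

13/5


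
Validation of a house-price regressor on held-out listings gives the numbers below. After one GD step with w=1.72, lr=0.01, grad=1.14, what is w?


w_new = w - α·∇
= 1.72 - 0.01·1.14
= 1.72 - 0.0114
= 1.7086

1.7086


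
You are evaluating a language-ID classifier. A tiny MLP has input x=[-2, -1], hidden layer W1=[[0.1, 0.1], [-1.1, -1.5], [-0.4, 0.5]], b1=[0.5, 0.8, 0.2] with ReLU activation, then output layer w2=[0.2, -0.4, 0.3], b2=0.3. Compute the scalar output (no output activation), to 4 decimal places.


z1[0] = (0.1)·(-2) + (0.1)·(-1) + 0.5 = 0.2
z1[1] = (-1.1)·(-2) + (-1.5)·(-1) + 0.8 = 4.5
z1[2] = (-0.4)·(-2) + (0.5)·(-1) + 0.2 = 0.5
h = ReLU(z1) = [0.2, 4.5, 0.5]
output = (0.2)·(0.2) + (-0.4)·(4.5) + (0.3)·(0.5) + 0.3 = -1.31

-1.31


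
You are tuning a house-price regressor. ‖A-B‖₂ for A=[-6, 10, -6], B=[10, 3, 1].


d = √((-6-10)² + (10-3)² + (-6-1)²)
  = √(256 + 49 + 49)
  = √354 = 18.8149

18.8149


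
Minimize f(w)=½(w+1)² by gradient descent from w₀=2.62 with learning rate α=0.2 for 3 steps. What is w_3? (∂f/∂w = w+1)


step 1: grad = 2.62+1 = 3.62; w = 2.62 - 0.2·(3.62) = 1.896
step 2: grad = 1.896+1 = 2.896; w = 1.896 - 0.2·(2.896) = 1.3168
step 3: grad = 1.3168+1 = 2.3168; w = 1.3168 - 0.2·(2.3168) = 0.85344

0.85344
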